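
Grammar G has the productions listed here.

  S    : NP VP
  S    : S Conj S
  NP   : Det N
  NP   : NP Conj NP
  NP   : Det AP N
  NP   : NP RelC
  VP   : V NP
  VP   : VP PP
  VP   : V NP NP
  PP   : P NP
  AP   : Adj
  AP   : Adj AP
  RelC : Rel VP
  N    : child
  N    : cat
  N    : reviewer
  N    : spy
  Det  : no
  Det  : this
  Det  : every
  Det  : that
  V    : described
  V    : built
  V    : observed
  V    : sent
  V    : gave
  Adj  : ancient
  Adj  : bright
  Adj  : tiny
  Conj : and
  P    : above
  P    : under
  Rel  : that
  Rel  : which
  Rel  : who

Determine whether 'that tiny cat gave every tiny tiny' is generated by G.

Ungrammatical

For S → NP VP, the only prefix that parses as NP is 'that tiny cat', but the remainder 'gave every tiny tiny' is not a VP under these rules. The alternative S rule S → S Conj S likewise has no satisfying split.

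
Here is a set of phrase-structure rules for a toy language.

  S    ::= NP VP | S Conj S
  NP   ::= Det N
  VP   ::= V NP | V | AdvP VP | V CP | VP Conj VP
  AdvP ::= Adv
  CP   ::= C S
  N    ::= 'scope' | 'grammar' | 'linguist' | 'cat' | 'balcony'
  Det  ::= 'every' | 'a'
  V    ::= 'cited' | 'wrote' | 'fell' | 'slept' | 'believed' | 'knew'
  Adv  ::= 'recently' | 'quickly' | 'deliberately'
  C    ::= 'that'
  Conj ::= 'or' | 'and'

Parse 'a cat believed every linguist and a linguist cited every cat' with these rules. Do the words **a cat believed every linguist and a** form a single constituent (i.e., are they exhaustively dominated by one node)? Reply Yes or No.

[S [S [NP [Det a] [N cat]] [VP [V believed] [NP [Det every] [N linguist]]]] [Conj and] [S [NP [Det a] [N linguist]] [VP [V cited] [NP [Det every] [N cat]]]]]
The smallest constituent containing 'a cat believed every linguist and a' is the S spanning 'a cat believed every linguist and a linguist cited every cat'; no single node in the tree dominates exactly the given words.

No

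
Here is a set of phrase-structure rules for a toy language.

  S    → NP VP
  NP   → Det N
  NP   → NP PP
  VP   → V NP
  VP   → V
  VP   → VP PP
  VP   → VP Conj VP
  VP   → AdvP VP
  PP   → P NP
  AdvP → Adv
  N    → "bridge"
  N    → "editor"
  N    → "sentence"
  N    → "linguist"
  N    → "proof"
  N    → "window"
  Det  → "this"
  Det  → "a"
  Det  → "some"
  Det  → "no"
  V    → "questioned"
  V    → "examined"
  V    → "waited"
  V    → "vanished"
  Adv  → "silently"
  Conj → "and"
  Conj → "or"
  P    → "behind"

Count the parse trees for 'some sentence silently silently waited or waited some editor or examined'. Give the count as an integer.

9

Two of the 9 distinct bracketings:
[S [NP [Det some] [N sentence]] [VP [VP [AdvP [Adv silently]] [VP [AdvP [Adv silently]] [VP [V waited]]]] [Conj or] [VP [VP [V waited] [NP [Det some] [N editor]]] [Conj or] [VP [V examined]]]]]
[S [NP [Det some] [N sentence]] [VP [VP [VP [AdvP [Adv silently]] [VP [AdvP [Adv silently]] [VP [V waited]]]] [Conj or] [VP [V waited] [NP [Det some] [N editor]]]] [Conj or] [VP [V examined]]]]
The trees differ in how a recursive rule is bracketed over the same span.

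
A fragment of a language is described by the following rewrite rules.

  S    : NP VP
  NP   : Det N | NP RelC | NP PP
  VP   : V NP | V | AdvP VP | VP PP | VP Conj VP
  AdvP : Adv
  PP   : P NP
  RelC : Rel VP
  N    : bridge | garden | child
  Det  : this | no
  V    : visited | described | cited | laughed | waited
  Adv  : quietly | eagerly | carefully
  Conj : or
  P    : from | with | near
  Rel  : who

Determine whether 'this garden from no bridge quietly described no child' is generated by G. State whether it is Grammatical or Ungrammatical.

S
  NP
    NP
      Det: this
      N: garden
    PP
      P: from
      NP
        Det: no
        N: bridge
  VP
    AdvP
      Adv: quietly
    VP
      V: described
      NP
        Det: no
        N: child
The bracketing above is licensed at every node by one of the given productions, with S at the root.

Grammatical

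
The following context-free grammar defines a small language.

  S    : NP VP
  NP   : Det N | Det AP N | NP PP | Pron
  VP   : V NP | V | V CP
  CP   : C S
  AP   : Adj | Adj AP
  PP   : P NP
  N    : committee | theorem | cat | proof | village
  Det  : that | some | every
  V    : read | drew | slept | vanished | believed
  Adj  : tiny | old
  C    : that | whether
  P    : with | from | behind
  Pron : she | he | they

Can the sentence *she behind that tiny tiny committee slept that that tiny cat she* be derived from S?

Ungrammatical

An N word can never sit immediately before a Pron word in any string this grammar generates, so the substring 'cat she' rules out a derivation.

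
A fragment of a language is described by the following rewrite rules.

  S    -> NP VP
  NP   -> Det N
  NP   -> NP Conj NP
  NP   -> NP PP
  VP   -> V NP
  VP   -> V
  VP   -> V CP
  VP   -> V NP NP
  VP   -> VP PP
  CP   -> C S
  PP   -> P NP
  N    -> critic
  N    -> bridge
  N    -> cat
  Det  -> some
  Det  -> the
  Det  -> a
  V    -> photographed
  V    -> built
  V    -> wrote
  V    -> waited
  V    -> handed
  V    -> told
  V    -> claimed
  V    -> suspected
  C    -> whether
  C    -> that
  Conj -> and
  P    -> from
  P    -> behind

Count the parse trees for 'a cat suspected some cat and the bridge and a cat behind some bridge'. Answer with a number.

Two of the 7 distinct bracketings:
[S [NP [Det a] [N cat]] [VP [V suspected] [NP [NP [Det some] [N cat]] [Conj and] [NP [NP [Det the] [N bridge]] [Conj and] [NP [NP [Det a] [N cat]] [PP [P behind] [NP [Det some] [N bridge]]]]]]]]
[S [NP [Det a] [N cat]] [VP [V suspected] [NP [NP [Det some] [N cat]] [Conj and] [NP [NP [NP [Det the] [N bridge]] [Conj and] [NP [Det a] [N cat]]] [PP [P behind] [NP [Det some] [N bridge]]]]]]]
The trees differ in how a recursive rule is bracketed over the same span.

7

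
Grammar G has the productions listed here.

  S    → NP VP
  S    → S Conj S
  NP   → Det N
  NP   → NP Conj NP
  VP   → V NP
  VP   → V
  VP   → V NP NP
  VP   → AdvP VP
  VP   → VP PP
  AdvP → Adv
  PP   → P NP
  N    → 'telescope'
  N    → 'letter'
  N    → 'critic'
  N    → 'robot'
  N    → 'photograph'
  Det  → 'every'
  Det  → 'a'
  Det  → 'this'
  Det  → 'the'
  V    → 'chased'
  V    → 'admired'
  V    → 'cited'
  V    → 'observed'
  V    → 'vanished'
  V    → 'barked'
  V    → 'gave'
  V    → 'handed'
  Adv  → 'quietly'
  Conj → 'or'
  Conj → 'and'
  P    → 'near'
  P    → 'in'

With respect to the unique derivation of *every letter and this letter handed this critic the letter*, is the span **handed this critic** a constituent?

No

[S [NP [NP [Det every] [N letter]] [Conj and] [NP [Det this] [N letter]]] [VP [V handed] [NP [Det this] [N critic]] [NP [Det the] [N letter]]]]
The smallest constituent containing 'handed this critic' is the VP spanning 'handed this critic the letter'; no single node in the tree dominates exactly the given words.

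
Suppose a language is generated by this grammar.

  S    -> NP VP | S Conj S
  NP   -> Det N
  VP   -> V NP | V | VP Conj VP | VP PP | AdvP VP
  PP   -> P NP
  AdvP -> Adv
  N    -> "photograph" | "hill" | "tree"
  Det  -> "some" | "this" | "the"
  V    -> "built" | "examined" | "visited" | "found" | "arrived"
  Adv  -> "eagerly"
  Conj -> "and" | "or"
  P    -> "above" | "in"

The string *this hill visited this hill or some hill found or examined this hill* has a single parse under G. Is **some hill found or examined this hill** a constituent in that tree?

Yes

[S [S [NP [Det this] [N hill]] [VP [V visited] [NP [Det this] [N hill]]]] [Conj or] [S [NP [Det some] [N hill]] [VP [VP [V found]] [Conj or] [VP [V examined] [NP [Det this] [N hill]]]]]]
The words 'some hill found or examined this hill' are exhaustively dominated by a single S node (built by S → NP VP), so they form a constituent.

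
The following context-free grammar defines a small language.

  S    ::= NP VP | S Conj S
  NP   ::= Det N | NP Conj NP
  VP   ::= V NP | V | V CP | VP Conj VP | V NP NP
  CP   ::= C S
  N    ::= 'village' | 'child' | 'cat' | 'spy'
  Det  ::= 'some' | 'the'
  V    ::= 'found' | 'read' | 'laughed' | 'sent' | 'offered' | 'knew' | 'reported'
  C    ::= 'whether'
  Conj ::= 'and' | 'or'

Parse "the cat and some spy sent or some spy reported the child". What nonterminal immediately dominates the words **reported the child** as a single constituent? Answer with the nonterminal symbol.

VP

S
  S
    NP
      NP
        Det: the
        N: cat
      Conj: and
      NP
        Det: some
        N: spy
    VP
      V: sent
  Conj: or
  S
    NP
      Det: some
      N: spy
    VP
      V: reported
      NP
        Det: the
        N: child
The span 'reported the child' is the VP node built by VP → V NP.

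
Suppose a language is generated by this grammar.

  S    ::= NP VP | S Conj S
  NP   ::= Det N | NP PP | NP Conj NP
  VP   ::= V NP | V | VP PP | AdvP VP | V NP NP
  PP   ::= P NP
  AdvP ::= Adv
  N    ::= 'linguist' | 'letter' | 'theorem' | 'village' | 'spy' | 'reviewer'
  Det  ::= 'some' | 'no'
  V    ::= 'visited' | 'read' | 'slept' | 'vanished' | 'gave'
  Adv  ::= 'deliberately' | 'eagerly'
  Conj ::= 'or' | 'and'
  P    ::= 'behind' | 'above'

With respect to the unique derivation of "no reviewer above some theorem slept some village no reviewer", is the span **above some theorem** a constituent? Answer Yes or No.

Yes

[S [NP [NP [Det no] [N reviewer]] [PP [P above] [NP [Det some] [N theorem]]]] [VP [V slept] [NP [Det some] [N village]] [NP [Det no] [N reviewer]]]]
The words 'above some theorem' are exhaustively dominated by a single PP node (built by PP → P NP), so they form a constituent.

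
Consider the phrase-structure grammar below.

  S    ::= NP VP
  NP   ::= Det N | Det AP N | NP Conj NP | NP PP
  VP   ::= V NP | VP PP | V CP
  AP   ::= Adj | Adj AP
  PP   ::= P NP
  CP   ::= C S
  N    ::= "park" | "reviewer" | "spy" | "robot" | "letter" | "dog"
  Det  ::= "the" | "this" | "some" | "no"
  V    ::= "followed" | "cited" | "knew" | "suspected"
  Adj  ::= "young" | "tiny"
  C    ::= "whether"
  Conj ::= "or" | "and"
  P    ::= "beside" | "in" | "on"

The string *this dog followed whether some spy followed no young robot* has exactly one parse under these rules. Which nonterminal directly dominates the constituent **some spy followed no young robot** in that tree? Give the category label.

CP

S
  NP
    Det: this
    N: dog
  VP
    V: followed
    CP
      C: whether
      S
        NP
          Det: some
          N: spy
        VP
          V: followed
          NP
            Det: no
            AP
              Adj: young
            N: robot
The span 'some spy followed no young robot' is the S node built by S → NP VP.
Its mother is the CP built by CP → C S.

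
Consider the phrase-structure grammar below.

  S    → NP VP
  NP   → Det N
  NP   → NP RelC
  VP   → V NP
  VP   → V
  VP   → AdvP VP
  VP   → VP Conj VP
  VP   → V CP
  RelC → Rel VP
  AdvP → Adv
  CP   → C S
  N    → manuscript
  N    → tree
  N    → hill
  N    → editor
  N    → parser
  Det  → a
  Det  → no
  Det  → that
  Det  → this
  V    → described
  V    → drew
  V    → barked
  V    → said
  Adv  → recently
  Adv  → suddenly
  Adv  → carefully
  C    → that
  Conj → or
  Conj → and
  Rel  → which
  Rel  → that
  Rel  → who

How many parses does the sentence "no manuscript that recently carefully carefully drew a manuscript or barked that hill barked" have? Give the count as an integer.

Two of the 4 distinct bracketings:
[S [NP [NP [Det no] [N manuscript]] [RelC [Rel that] [VP [AdvP [Adv recently]] [VP [AdvP [Adv carefully]] [VP [AdvP [Adv carefully]] [VP [VP [V drew] [NP [Det a] [N manuscript]]] [Conj or] [VP [V barked] [NP [Det that] [N hill]]]]]]]]] [VP [V barked]]]
[S [NP [NP [Det no] [N manuscript]] [RelC [Rel that] [VP [AdvP [Adv recently]] [VP [AdvP [Adv carefully]] [VP [VP [AdvP [Adv carefully]] [VP [V drew] [NP [Det a] [N manuscript]]]] [Conj or] [VP [V barked] [NP [Det that] [N hill]]]]]]]] [VP [V barked]]]
The trees differ in how a recursive rule is bracketed over the same span.

4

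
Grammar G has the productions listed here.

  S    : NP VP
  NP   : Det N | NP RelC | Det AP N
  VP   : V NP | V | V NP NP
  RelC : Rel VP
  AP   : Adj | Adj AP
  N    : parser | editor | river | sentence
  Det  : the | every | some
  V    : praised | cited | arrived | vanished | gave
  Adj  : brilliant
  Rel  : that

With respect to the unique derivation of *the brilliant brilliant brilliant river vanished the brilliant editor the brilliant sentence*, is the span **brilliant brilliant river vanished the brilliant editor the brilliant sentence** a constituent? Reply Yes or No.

[S [NP [Det the] [AP [Adj brilliant] [AP [Adj brilliant] [AP [Adj brilliant]]]] [N river]] [VP [V vanished] [NP [Det the] [AP [Adj brilliant]] [N editor]] [NP [Det the] [AP [Adj brilliant]] [N sentence]]]]
The smallest constituent containing 'brilliant brilliant river vanished the brilliant editor the brilliant sentence' is the S spanning 'the brilliant brilliant brilliant river vanished the brilliant editor the brilliant sentence'; no single node in the tree dominates exactly the given words.

No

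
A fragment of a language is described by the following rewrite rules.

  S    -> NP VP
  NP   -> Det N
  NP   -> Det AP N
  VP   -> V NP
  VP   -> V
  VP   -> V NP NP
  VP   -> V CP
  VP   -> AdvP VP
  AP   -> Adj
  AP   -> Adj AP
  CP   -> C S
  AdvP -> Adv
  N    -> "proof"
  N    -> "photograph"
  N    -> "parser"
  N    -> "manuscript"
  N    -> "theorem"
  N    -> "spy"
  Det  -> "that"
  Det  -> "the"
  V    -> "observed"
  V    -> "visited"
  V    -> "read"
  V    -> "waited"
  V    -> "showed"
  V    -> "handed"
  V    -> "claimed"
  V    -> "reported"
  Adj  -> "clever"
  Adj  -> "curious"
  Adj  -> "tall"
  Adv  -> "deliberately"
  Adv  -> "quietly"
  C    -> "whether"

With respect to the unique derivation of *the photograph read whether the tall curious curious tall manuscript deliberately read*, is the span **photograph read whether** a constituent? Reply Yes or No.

No

[S [NP [Det the] [N photograph]] [VP [V read] [CP [C whether] [S [NP [Det the] [AP [Adj tall] [AP [Adj curious] [AP [Adj curious] [AP [Adj tall]]]]] [N manuscript]] [VP [AdvP [Adv deliberately]] [VP [V read]]]]]]]
The smallest constituent containing 'photograph read whether' is the S spanning 'the photograph read whether the tall curious curious tall manuscript deliberately read'; no single node in the tree dominates exactly the given words.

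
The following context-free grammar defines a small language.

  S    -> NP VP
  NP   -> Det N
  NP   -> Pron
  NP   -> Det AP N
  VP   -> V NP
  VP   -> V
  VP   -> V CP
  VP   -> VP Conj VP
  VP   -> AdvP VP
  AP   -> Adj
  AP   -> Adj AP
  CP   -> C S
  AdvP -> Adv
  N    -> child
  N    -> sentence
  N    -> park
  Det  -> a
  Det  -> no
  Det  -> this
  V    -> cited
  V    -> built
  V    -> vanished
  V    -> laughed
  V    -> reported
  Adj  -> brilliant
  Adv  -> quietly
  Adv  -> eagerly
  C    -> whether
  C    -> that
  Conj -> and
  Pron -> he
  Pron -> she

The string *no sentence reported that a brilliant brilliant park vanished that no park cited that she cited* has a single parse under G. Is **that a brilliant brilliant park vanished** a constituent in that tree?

No

[S [NP [Det no] [N sentence]] [VP [V reported] [CP [C that] [S [NP [Det a] [AP [Adj brilliant] [AP [Adj brilliant]]] [N park]] [VP [V vanished] [CP [C that] [S [NP [Det no] [N park]] [VP [V cited] [CP [C that] [S [NP [Pron she]] [VP [V cited]]]]]]]]]]]]
The smallest constituent containing 'that a brilliant brilliant park vanished' is the CP spanning 'that a brilliant brilliant park vanished that no park cited that she cited'; no single node in the tree dominates exactly the given words.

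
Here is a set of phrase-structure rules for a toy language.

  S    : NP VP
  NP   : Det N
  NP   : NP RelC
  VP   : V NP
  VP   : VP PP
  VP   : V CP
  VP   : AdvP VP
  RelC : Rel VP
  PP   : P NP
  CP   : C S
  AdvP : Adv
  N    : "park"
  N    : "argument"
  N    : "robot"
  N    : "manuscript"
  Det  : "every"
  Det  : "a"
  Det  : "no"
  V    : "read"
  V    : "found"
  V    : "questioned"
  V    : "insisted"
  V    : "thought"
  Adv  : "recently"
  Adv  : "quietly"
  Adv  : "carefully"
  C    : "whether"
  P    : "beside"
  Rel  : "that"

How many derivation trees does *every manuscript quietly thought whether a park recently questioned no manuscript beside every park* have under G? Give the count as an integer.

Two of the 4 distinct bracketings:
[S [NP [Det every] [N manuscript]] [VP [VP [AdvP [Adv quietly]] [VP [V thought] [CP [C whether] [S [NP [Det a] [N park]] [VP [AdvP [Adv recently]] [VP [V questioned] [NP [Det no] [N manuscript]]]]]]]] [PP [P beside] [NP [Det every] [N park]]]]]
[S [NP [Det every] [N manuscript]] [VP [AdvP [Adv quietly]] [VP [VP [V thought] [CP [C whether] [S [NP [Det a] [N park]] [VP [AdvP [Adv recently]] [VP [V questioned] [NP [Det no] [N manuscript]]]]]]] [PP [P beside] [NP [Det every] [N park]]]]]]
The trees differ in how a recursive rule is bracketed over the same span.

4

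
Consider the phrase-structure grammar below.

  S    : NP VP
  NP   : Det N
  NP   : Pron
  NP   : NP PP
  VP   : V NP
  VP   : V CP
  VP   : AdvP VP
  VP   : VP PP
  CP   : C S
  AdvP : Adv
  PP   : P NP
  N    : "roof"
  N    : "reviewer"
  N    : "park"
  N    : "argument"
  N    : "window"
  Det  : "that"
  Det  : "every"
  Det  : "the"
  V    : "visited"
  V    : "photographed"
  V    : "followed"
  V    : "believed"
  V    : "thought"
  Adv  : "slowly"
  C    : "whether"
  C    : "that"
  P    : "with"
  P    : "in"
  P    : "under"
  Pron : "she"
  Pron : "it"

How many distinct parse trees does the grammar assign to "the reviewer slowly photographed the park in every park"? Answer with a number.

Two of the 3 distinct bracketings:
[S [NP [Det the] [N reviewer]] [VP [AdvP [Adv slowly]] [VP [V photographed] [NP [NP [Det the] [N park]] [PP [P in] [NP [Det every] [N park]]]]]]]
[S [NP [Det the] [N reviewer]] [VP [AdvP [Adv slowly]] [VP [VP [V photographed] [NP [Det the] [N park]]] [PP [P in] [NP [Det every] [N park]]]]]]
The difference turns on whether NP → NP PP is used at the relevant span, versus an alternative expansion of NP.

3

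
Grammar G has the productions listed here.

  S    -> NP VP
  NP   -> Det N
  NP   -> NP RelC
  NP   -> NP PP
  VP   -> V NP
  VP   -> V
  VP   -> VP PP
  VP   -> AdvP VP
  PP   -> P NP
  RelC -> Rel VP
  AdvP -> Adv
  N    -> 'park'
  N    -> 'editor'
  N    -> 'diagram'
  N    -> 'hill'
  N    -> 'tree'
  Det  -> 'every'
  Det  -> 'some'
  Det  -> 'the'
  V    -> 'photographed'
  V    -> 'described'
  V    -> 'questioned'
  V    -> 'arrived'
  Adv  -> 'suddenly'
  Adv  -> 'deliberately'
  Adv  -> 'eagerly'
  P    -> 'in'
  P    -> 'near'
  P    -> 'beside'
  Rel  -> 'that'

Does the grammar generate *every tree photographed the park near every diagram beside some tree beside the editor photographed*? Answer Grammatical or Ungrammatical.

For S → NP VP, the only prefix that parses as NP is 'every tree', but the remainder 'photographed the park near every diagram beside some tree beside the editor photographed' is not a VP under these rules.

Ungrammatical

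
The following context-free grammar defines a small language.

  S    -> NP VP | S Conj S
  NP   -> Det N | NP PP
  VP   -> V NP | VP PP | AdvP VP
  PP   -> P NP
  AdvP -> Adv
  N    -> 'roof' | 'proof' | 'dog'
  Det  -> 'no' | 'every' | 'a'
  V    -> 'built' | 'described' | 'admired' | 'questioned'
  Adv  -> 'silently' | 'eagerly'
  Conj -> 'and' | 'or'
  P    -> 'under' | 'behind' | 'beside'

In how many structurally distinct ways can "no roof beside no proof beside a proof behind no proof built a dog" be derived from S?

Two of the 5 distinct bracketings:
[S [NP [NP [Det no] [N roof]] [PP [P beside] [NP [NP [Det no] [N proof]] [PP [P beside] [NP [NP [Det a] [N proof]] [PP [P behind] [NP [Det no] [N proof]]]]]]]] [VP [V built] [NP [Det a] [N dog]]]]
[S [NP [NP [Det no] [N roof]] [PP [P beside] [NP [NP [NP [Det no] [N proof]] [PP [P beside] [NP [Det a] [N proof]]]] [PP [P behind] [NP [Det no] [N proof]]]]]] [VP [V built] [NP [Det a] [N dog]]]]
The trees differ in how a recursive rule is bracketed over the same span.

5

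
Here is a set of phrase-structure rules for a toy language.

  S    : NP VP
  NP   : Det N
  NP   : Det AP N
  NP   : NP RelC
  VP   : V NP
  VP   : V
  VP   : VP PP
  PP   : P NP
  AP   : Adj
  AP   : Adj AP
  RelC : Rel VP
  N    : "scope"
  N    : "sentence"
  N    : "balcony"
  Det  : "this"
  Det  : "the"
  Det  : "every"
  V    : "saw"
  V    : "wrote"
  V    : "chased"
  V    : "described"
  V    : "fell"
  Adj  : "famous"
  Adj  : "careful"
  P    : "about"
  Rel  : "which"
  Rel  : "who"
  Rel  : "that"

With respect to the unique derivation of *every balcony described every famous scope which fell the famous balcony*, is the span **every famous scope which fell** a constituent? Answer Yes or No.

No

[S [NP [Det every] [N balcony]] [VP [V described] [NP [NP [Det every] [AP [Adj famous]] [N scope]] [RelC [Rel which] [VP [V fell] [NP [Det the] [AP [Adj famous]] [N balcony]]]]]]]
The smallest constituent containing 'every famous scope which fell' is the NP spanning 'every famous scope which fell the famous balcony'; no single node in the tree dominates exactly the given words.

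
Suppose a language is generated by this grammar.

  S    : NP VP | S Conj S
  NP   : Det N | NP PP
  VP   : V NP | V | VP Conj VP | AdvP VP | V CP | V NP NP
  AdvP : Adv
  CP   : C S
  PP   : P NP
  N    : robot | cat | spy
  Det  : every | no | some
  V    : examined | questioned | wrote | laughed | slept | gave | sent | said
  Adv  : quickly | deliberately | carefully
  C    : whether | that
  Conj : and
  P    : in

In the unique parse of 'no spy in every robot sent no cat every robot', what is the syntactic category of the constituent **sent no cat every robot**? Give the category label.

S
  NP
    NP
      Det: no
      N: spy
    PP
      P: in
      NP
        Det: every
        N: robot
  VP
    V: sent
    NP
      Det: no
      N: cat
    NP
      Det: every
      N: robot
The span 'sent no cat every robot' is the VP node built by VP → V NP NP.

VP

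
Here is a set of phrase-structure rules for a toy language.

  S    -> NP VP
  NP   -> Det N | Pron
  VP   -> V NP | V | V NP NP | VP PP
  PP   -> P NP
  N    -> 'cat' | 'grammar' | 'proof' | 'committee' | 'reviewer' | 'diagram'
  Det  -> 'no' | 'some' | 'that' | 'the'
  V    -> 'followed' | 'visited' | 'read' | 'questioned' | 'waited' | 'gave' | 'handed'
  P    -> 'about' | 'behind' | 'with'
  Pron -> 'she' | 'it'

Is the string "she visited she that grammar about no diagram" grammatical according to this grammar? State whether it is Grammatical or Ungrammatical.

S
  NP
    Pron: she
  VP
    VP
      V: visited
      NP
        Pron: she
      NP
        Det: that
        N: grammar
    PP
      P: about
      NP
        Det: no
        N: diagram
Each bracket corresponds to one application of a listed rule, so the string is derivable from S.

Grammatical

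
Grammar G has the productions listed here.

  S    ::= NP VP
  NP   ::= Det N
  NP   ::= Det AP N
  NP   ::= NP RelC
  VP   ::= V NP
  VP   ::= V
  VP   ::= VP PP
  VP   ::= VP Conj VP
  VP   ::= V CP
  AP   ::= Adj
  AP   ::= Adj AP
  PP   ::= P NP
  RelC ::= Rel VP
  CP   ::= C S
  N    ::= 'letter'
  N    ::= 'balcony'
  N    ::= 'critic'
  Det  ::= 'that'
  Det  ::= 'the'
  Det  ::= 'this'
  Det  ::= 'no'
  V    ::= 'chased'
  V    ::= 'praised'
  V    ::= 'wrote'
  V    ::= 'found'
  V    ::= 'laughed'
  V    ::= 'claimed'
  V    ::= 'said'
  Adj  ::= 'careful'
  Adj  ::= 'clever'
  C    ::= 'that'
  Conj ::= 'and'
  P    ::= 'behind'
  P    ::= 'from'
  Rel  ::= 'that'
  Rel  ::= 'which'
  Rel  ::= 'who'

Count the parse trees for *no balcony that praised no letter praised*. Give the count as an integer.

1

[S [NP [NP [Det no] [N balcony]] [RelC [Rel that] [VP [V praised] [NP [Det no] [N letter]]]]] [VP [V praised]]]
No rule offers an alternative attachment or grouping for any span, so this is the only derivation.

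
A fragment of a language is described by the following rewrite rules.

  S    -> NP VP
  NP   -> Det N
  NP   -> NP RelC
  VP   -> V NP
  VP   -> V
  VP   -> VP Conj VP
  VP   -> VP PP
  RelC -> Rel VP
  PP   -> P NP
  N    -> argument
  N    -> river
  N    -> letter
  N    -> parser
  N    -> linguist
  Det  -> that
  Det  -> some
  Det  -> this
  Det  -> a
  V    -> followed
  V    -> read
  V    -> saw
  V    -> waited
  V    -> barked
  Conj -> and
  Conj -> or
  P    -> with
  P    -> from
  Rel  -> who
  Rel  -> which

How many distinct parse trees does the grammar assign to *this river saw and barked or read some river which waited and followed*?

7

Two of the 7 distinct bracketings:
[S [NP [Det this] [N river]] [VP [VP [V saw]] [Conj and] [VP [VP [V barked]] [Conj or] [VP [V read] [NP [NP [Det some] [N river]] [RelC [Rel which] [VP [VP [V waited]] [Conj and] [VP [V followed]]]]]]]]]
[S [NP [Det this] [N river]] [VP [VP [V saw]] [Conj and] [VP [VP [V barked]] [Conj or] [VP [VP [V read] [NP [NP [Det some] [N river]] [RelC [Rel which] [VP [V waited]]]]] [Conj and] [VP [V followed]]]]]]
The trees differ in how a recursive rule is bracketed over the same span.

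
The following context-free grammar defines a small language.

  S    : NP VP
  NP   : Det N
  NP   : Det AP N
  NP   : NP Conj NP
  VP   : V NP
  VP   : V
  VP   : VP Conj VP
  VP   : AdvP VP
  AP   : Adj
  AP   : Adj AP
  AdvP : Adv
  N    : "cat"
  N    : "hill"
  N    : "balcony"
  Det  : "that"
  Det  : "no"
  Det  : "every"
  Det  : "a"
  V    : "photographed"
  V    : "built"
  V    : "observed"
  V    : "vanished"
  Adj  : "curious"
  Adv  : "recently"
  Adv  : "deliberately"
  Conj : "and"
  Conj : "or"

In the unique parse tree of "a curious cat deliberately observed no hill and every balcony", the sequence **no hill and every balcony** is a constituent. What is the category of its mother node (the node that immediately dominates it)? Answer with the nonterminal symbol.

VP

S
  NP
    Det: a
    AP
      Adj: curious
    N: cat
  VP
    AdvP
      Adv: deliberately
    VP
      V: observed
      NP
        NP
          Det: no
          N: hill
        Conj: and
        NP
          Det: every
          N: balcony
The span 'no hill and every balcony' is the NP node built by NP → NP Conj NP.
Its mother is the VP built by VP → V NP.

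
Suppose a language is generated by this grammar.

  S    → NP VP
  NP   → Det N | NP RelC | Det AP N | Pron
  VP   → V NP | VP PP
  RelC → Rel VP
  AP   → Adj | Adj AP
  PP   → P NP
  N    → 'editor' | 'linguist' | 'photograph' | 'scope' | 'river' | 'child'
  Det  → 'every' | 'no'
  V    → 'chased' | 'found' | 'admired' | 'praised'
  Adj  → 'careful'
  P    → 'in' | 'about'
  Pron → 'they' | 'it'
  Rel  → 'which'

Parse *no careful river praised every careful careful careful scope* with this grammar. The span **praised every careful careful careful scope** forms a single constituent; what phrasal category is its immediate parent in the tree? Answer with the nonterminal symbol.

S
  NP
    Det: no
    AP
      Adj: careful
    N: river
  VP
    V: praised
    NP
      Det: every
      AP
        Adj: careful
        AP
          Adj: careful
          AP
            Adj: careful
      N: scope
The span 'praised every careful careful careful scope' is the VP node built by VP → V NP.
Its mother is the S built by S → NP VP.

S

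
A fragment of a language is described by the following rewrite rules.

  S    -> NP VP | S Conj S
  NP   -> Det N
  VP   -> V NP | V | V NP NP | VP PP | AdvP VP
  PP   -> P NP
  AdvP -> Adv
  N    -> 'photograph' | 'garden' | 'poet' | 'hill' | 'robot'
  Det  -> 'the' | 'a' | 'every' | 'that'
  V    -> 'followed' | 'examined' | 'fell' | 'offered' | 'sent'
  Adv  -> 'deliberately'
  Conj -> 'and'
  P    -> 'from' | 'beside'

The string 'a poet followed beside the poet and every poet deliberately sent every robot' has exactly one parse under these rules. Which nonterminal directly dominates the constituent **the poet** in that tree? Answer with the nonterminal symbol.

[S [S [NP [Det a] [N poet]] [VP [VP [V followed]] [PP [P beside] [NP [Det the] [N poet]]]]] [Conj and] [S [NP [Det every] [N poet]] [VP [AdvP [Adv deliberately]] [VP [V sent] [NP [Det every] [N robot]]]]]]
The span 'the poet' is the NP node built by NP → Det N.
Its mother is the PP built by PP → P NP.

PP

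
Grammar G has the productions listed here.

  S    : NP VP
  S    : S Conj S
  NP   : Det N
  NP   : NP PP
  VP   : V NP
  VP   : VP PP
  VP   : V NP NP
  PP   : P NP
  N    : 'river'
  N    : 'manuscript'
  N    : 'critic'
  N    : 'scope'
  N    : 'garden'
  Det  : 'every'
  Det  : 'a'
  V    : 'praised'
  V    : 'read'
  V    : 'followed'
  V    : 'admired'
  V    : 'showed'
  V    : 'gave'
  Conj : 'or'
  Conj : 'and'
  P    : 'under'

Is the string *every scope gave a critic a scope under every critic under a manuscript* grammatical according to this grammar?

Grammatical

[S [NP [Det every] [N scope]] [VP [VP [V gave] [NP [Det a] [N critic]] [NP [Det a] [N scope]]] [PP [P under] [NP [NP [Det every] [N critic]] [PP [P under] [NP [Det a] [N manuscript]]]]]]]
Each bracket corresponds to one application of a listed rule, so the string is derivable from S.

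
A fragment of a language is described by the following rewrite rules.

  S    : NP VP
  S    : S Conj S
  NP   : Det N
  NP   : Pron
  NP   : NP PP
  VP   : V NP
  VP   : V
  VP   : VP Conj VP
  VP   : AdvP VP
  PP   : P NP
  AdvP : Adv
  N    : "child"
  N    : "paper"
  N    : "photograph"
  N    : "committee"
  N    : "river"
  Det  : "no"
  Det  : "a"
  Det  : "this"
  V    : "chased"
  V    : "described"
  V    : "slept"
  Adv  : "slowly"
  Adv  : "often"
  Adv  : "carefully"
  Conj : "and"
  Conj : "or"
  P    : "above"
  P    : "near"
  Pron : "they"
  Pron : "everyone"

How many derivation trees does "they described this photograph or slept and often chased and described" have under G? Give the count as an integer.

Two of the 7 distinct bracketings:
[S [NP [Pron they]] [VP [VP [V described] [NP [Det this] [N photograph]]] [Conj or] [VP [VP [V slept]] [Conj and] [VP [VP [AdvP [Adv often]] [VP [V chased]]] [Conj and] [VP [V described]]]]]]
[S [NP [Pron they]] [VP [VP [V described] [NP [Det this] [N photograph]]] [Conj or] [VP [VP [V slept]] [Conj and] [VP [AdvP [Adv often]] [VP [VP [V chased]] [Conj and] [VP [V described]]]]]]]
The trees differ in how a recursive rule is bracketed over the same span.

7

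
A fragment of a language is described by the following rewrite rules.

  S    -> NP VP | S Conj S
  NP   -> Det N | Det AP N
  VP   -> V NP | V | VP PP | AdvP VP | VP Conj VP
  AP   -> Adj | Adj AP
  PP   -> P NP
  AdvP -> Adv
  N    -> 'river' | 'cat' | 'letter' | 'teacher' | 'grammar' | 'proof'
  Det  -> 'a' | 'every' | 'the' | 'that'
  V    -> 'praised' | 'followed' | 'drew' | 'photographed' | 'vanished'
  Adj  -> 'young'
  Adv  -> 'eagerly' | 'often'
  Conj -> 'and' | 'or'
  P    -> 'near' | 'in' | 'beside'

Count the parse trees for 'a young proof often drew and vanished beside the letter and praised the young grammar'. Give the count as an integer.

9

Two of the 9 distinct bracketings:
[S [NP [Det a] [AP [Adj young]] [N proof]] [VP [AdvP [Adv often]] [VP [VP [V drew]] [Conj and] [VP [VP [VP [V vanished]] [PP [P beside] [NP [Det the] [N letter]]]] [Conj and] [VP [V praised] [NP [Det the] [AP [Adj young]] [N grammar]]]]]]]
[S [NP [Det a] [AP [Adj young]] [N proof]] [VP [AdvP [Adv often]] [VP [VP [VP [VP [V drew]] [Conj and] [VP [V vanished]]] [PP [P beside] [NP [Det the] [N letter]]]] [Conj and] [VP [V praised] [NP [Det the] [AP [Adj young]] [N grammar]]]]]]
The trees differ in how a recursive rule is bracketed over the same span.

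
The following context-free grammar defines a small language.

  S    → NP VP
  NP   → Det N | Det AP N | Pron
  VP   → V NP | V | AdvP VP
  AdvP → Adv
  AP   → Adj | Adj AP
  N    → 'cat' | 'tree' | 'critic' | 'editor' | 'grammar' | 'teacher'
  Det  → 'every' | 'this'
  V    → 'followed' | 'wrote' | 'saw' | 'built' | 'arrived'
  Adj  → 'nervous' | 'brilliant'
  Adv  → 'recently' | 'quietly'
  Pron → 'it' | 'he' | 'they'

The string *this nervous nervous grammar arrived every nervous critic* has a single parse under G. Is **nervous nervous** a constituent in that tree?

Yes

[S [NP [Det this] [AP [Adj nervous] [AP [Adj nervous]]] [N grammar]] [VP [V arrived] [NP [Det every] [AP [Adj nervous]] [N critic]]]]
The words 'nervous nervous' are exhaustively dominated by a single AP node (built by AP → Adj AP), so they form a constituent.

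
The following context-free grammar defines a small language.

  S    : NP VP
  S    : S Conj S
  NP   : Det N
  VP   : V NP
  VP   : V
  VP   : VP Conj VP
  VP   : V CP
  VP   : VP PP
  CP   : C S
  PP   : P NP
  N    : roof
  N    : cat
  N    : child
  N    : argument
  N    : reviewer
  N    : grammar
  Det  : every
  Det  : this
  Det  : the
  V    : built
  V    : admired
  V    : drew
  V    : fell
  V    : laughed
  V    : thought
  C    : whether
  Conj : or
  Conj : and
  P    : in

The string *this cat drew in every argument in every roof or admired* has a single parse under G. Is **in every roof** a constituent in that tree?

Yes

[S [NP [Det this] [N cat]] [VP [VP [VP [VP [V drew]] [PP [P in] [NP [Det every] [N argument]]]] [PP [P in] [NP [Det every] [N roof]]]] [Conj or] [VP [V admired]]]]
The words 'in every roof' are exhaustively dominated by a single PP node (built by PP → P NP), so they form a constituent.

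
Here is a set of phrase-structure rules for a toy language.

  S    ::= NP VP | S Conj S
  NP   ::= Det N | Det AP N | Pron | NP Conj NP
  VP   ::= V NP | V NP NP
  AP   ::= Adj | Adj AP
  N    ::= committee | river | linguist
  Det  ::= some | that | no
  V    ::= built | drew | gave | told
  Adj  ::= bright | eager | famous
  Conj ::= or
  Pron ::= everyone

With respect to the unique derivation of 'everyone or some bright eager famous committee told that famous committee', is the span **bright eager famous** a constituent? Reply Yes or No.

Yes

[S [NP [NP [Pron everyone]] [Conj or] [NP [Det some] [AP [Adj bright] [AP [Adj eager] [AP [Adj famous]]]] [N committee]]] [VP [V told] [NP [Det that] [AP [Adj famous]] [N committee]]]]
The words 'bright eager famous' are exhaustively dominated by a single AP node (built by AP → Adj AP), so they form a constituent.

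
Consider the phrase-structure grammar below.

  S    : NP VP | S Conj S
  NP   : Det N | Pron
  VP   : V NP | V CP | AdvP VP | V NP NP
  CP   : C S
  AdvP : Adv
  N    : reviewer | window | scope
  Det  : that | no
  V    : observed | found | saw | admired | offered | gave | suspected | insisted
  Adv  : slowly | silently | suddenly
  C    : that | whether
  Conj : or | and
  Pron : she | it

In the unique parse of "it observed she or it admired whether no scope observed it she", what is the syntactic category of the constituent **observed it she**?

S
  S
    NP
      Pron: it
    VP
      V: observed
      NP
        Pron: she
  Conj: or
  S
    NP
      Pron: it
    VP
      V: admired
      CP
        C: whether
        S
          NP
            Det: no
            N: scope
          VP
            V: observed
            NP
              Pron: it
            NP
              Pron: she
The span 'observed it she' is the VP node built by VP → V NP NP.

VP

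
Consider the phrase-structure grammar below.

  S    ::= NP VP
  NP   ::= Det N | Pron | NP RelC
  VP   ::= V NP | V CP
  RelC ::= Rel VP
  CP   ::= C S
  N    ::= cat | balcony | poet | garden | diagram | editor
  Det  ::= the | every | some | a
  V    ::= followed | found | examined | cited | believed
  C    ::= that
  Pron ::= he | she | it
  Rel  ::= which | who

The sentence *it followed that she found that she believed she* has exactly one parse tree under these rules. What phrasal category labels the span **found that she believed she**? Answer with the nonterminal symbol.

VP

[S [NP [Pron it]] [VP [V followed] [CP [C that] [S [NP [Pron she]] [VP [V found] [CP [C that] [S [NP [Pron she]] [VP [V believed] [NP [Pron she]]]]]]]]]]
The span 'found that she believed she' is the VP node built by VP → V CP.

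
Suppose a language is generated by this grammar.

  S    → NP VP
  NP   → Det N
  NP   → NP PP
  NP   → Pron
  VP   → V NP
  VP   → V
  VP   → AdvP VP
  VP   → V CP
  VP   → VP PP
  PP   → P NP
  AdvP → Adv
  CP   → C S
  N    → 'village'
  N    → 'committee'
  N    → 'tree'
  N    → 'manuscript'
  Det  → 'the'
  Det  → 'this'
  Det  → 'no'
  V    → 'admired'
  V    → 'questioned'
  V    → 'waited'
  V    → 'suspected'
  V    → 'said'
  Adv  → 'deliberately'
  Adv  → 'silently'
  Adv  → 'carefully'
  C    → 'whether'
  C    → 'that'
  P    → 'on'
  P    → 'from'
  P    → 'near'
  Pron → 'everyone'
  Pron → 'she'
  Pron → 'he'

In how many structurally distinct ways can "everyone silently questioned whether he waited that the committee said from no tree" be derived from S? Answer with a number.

Two of the 4 distinct bracketings:
[S [NP [Pron everyone]] [VP [AdvP [Adv silently]] [VP [V questioned] [CP [C whether] [S [NP [Pron he]] [VP [V waited] [CP [C that] [S [NP [Det the] [N committee]] [VP [VP [V said]] [PP [P from] [NP [Det no] [N tree]]]]]]]]]]]]
[S [NP [Pron everyone]] [VP [AdvP [Adv silently]] [VP [V questioned] [CP [C whether] [S [NP [Pron he]] [VP [VP [V waited] [CP [C that] [S [NP [Det the] [N committee]] [VP [V said]]]]] [PP [P from] [NP [Det no] [N tree]]]]]]]]]
The trees differ in how a recursive rule is bracketed over the same span.

4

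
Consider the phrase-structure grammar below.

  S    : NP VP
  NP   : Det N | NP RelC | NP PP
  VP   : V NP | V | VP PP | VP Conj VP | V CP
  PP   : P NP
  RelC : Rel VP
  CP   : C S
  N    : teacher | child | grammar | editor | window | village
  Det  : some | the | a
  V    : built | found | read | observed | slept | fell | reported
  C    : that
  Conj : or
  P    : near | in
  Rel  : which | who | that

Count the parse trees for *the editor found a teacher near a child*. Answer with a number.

The two bracketings:
[S [NP [Det the] [N editor]] [VP [V found] [NP [NP [Det a] [N teacher]] [PP [P near] [NP [Det a] [N child]]]]]]
[S [NP [Det the] [N editor]] [VP [VP [V found] [NP [Det a] [N teacher]]] [PP [P near] [NP [Det a] [N child]]]]]
The difference turns on whether NP → NP PP is used at the relevant span, versus an alternative expansion of NP.

2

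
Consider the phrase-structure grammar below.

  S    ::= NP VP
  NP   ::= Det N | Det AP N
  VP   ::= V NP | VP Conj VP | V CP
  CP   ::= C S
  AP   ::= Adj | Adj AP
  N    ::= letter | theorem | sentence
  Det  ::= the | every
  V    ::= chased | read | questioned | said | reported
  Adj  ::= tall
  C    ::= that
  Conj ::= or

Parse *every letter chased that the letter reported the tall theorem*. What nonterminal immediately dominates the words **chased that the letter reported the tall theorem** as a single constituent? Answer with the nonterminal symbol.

[S [NP [Det every] [N letter]] [VP [V chased] [CP [C that] [S [NP [Det the] [N letter]] [VP [V reported] [NP [Det the] [AP [Adj tall]] [N theorem]]]]]]]
The span 'chased that the letter reported the tall theorem' is the VP node built by VP → V CP.

VP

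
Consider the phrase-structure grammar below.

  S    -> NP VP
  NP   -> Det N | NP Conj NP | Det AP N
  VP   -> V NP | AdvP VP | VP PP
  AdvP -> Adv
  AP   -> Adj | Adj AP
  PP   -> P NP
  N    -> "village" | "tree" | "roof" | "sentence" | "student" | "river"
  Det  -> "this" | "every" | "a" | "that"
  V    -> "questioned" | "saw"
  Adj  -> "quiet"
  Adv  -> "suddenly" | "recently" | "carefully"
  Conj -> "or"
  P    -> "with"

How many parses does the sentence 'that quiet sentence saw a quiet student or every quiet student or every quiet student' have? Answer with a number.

2

The two bracketings:
[S [NP [Det that] [AP [Adj quiet]] [N sentence]] [VP [V saw] [NP [NP [Det a] [AP [Adj quiet]] [N student]] [Conj or] [NP [NP [Det every] [AP [Adj quiet]] [N student]] [Conj or] [NP [Det every] [AP [Adj quiet]] [N student]]]]]]
[S [NP [Det that] [AP [Adj quiet]] [N sentence]] [VP [V saw] [NP [NP [NP [Det a] [AP [Adj quiet]] [N student]] [Conj or] [NP [Det every] [AP [Adj quiet]] [N student]]] [Conj or] [NP [Det every] [AP [Adj quiet]] [N student]]]]]
The trees differ in how a recursive rule is bracketed over the same span.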